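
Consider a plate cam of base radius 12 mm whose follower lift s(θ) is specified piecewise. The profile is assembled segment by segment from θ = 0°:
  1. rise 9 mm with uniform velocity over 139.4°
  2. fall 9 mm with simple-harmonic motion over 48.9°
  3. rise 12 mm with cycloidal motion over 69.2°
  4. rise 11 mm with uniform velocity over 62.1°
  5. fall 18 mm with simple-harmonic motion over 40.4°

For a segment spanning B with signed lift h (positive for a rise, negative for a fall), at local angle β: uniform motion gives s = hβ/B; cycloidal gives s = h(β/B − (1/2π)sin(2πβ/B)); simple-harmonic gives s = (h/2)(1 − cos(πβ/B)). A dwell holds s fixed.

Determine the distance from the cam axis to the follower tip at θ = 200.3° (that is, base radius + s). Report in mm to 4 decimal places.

seg 1 [0°–139.4°] uniform, h=9: full span → s += 9 → s = 9.0000
seg 2 [139.4°–188.3°] simple-harmonic, h=-9: full span → s += -9 → s = 0.0000
seg 3 [188.3°–257.5°] cycloidal, h=12: θ=200.3° here. β=12, B=69.2. 12·(0.1734 − sin(2π·0.1734)/(2π)) = 0.3880 → s = 0.3880
radial distance = base radius + s = 12 + 0.3880 = 12.3880

12.3880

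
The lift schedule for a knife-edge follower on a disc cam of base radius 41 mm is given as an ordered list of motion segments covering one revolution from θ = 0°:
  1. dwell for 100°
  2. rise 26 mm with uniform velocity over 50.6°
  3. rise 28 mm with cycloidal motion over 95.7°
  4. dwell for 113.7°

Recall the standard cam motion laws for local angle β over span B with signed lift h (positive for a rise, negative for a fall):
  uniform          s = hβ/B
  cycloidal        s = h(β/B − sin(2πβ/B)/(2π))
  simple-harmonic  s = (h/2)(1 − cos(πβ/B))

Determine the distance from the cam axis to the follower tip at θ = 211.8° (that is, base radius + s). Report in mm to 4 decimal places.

seg 1 [0°–100°] dwell: s stays 0.0000
seg 2 [100°–150.6°] uniform, h=26: full span → s += 26 → s = 26.0000
seg 3 [150.6°–246.3°] cycloidal, h=28: θ=211.8° here. β=61.2, B=95.7. 28·(0.6395 − sin(2π·0.6395)/(2π)) = 21.3307 → s = 47.3307
radial distance = base radius + s = 41 + 47.3307 = 88.3307

88.3307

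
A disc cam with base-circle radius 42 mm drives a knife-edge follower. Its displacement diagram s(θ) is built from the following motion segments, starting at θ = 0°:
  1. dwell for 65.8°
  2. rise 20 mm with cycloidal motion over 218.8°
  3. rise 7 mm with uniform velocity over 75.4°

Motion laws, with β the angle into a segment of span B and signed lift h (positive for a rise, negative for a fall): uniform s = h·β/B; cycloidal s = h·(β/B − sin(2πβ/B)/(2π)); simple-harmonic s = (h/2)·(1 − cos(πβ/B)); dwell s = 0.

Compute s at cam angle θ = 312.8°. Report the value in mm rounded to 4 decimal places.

seg 1 [0°–65.8°] dwell: s stays 0.0000
seg 2 [65.8°–284.6°] cycloidal, h=20: full span → s += 20 → s = 20.0000
seg 3 [284.6°–360°] uniform, h=7: θ=312.8° here. β=28.2, B=75.4. 7·28.2/75.4 = 2.6180 → s = 22.6180

22.6180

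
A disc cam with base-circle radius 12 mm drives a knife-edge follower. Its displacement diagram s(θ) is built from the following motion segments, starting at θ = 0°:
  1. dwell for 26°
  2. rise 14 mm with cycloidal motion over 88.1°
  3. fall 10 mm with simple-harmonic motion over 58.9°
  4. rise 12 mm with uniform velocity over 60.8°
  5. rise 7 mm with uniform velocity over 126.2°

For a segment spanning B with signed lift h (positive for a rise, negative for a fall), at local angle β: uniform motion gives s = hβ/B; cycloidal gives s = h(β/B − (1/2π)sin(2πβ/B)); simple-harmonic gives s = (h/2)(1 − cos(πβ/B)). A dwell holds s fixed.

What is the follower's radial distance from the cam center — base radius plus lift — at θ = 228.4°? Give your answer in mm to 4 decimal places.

seg 1 [0°–26°] dwell: s stays 0.0000
seg 2 [26°–114.1°] cycloidal, h=14: full span → s += 14 → s = 14.0000
seg 3 [114.1°–173°] simple-harmonic, h=-10: full span → s += -10 → s = 4.0000
seg 4 [173°–233.8°] uniform, h=12: θ=228.4° here. β=55.4, B=60.8. 12·55.4/60.8 = 10.9342 → s = 14.9342
radial distance = base radius + s = 12 + 14.9342 = 26.9342

26.9342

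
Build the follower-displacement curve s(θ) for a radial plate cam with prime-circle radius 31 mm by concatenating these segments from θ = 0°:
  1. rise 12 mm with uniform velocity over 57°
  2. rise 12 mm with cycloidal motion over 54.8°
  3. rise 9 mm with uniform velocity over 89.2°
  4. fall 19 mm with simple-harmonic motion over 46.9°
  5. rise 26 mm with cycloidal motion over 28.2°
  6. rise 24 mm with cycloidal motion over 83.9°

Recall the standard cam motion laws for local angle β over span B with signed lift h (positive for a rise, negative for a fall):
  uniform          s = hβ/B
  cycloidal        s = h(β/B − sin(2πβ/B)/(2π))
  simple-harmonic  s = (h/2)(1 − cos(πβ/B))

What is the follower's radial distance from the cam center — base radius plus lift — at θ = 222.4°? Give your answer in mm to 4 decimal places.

seg 1 [0°–57°] uniform, h=12: full span → s += 12 → s = 12.0000
seg 2 [57°–111.8°] cycloidal, h=12: full span → s += 12 → s = 24.0000
seg 3 [111.8°–201°] uniform, h=9: full span → s += 9 → s = 33.0000
seg 4 [201°–247.9°] simple-harmonic, h=-19: θ=222.4° here. β=21.4, B=46.9. -19/2·(1 − cos(π·0.4563)) = -8.1996 → s = 24.8004
radial distance = base radius + s = 31 + 24.8004 = 55.8004

55.8004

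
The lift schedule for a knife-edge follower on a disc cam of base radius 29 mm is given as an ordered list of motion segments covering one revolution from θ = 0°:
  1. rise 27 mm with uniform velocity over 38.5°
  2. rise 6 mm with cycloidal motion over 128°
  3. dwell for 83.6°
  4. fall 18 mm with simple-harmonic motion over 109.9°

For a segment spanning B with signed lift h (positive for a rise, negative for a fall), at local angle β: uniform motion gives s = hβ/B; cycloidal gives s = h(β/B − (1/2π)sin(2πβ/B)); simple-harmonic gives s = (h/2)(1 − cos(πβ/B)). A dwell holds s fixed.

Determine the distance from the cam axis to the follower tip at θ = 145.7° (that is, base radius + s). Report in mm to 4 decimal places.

seg 1 [0°–38.5°] uniform, h=27: full span → s += 27 → s = 27.0000
seg 2 [38.5°–166.5°] cycloidal, h=6: θ=145.7° here. β=107.2, B=128. 6·(0.8375 − sin(2π·0.8375)/(2π)) = 5.8392 → s = 32.8392
radial distance = base radius + s = 29 + 32.8392 = 61.8392

61.8392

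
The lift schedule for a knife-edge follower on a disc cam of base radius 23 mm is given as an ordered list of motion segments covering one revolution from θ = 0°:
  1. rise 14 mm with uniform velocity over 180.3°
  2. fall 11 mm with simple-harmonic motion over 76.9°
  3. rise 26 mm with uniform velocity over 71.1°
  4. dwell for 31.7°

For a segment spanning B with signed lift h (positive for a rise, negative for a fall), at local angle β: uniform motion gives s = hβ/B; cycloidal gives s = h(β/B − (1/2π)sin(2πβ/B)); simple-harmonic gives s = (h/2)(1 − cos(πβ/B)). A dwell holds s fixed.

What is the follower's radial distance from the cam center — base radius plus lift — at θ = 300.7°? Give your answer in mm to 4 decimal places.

seg 1 [0°–180.3°] uniform, h=14: full span → s += 14 → s = 14.0000
seg 2 [180.3°–257.2°] simple-harmonic, h=-11: full span → s += -11 → s = 3.0000
seg 3 [257.2°–328.3°] uniform, h=26: θ=300.7° here. β=43.5, B=71.1. 26·43.5/71.1 = 15.9072 → s = 18.9072
radial distance = base radius + s = 23 + 18.9072 = 41.9072

41.9072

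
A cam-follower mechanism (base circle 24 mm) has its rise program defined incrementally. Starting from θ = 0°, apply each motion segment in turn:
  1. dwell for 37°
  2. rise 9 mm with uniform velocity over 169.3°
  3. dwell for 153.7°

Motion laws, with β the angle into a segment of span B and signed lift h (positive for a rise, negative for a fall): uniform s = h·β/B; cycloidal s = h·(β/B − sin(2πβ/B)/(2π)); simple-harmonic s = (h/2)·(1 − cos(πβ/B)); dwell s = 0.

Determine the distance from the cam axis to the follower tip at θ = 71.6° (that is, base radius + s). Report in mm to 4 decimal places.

seg 1 [0°–37°] dwell: s stays 0.0000
seg 2 [37°–206.3°] uniform, h=9: θ=71.6° here. β=34.6, B=169.3. 9·34.6/169.3 = 1.8393 → s = 1.8393
radial distance = base radius + s = 24 + 1.8393 = 25.8393

25.8393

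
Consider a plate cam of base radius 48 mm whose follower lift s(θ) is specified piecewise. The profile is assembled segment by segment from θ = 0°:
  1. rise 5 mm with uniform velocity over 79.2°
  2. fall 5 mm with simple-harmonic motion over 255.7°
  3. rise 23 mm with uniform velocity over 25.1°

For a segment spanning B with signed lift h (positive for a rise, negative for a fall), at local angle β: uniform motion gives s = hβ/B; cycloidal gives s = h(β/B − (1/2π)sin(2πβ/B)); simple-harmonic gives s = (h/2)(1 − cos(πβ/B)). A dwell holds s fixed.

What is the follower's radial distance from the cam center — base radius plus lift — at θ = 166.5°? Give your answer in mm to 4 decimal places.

seg 1 [0°–79.2°] uniform, h=5: full span → s += 5 → s = 5.0000
seg 2 [79.2°–334.9°] simple-harmonic, h=-5: θ=166.5° here. β=87.3, B=255.7. -5/2·(1 − cos(π·0.3414)) = -1.3054 → s = 3.6946
radial distance = base radius + s = 48 + 3.6946 = 51.6946

51.6946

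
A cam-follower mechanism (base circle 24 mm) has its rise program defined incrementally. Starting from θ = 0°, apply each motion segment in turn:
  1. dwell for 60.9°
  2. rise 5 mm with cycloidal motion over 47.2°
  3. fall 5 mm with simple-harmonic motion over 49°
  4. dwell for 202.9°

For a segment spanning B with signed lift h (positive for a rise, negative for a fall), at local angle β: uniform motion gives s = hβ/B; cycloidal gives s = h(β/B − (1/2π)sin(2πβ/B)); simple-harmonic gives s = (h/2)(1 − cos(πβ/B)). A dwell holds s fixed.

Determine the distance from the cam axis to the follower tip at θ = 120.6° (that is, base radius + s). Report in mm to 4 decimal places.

seg 1 [0°–60.9°] dwell: s stays 0.0000
seg 2 [60.9°–108.1°] cycloidal, h=5: full span → s += 5 → s = 5.0000
seg 3 [108.1°–157.1°] simple-harmonic, h=-5: θ=120.6° here. β=12.5, B=49. -5/2·(1 − cos(π·0.2551)) = -0.7608 → s = 4.2392
radial distance = base radius + s = 24 + 4.2392 = 28.2392

28.2392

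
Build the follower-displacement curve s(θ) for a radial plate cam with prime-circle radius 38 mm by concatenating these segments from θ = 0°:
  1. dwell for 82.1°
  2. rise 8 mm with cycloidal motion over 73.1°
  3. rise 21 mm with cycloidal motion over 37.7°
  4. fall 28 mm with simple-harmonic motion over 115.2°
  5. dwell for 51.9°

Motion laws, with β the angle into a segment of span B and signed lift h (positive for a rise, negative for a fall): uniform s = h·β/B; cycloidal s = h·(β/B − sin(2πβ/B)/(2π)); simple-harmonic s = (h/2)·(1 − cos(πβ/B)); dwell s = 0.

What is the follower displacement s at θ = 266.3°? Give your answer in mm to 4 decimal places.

seg 1 [0°–82.1°] dwell: s stays 0.0000
seg 2 [82.1°–155.2°] cycloidal, h=8: full span → s += 8 → s = 8.0000
seg 3 [155.2°–192.9°] cycloidal, h=21: full span → s += 21 → s = 29.0000
seg 4 [192.9°–308.1°] simple-harmonic, h=-28: θ=266.3° here. β=73.4, B=115.2. -28/2·(1 − cos(π·0.6372)) = -19.8474 → s = 9.1526

9.1526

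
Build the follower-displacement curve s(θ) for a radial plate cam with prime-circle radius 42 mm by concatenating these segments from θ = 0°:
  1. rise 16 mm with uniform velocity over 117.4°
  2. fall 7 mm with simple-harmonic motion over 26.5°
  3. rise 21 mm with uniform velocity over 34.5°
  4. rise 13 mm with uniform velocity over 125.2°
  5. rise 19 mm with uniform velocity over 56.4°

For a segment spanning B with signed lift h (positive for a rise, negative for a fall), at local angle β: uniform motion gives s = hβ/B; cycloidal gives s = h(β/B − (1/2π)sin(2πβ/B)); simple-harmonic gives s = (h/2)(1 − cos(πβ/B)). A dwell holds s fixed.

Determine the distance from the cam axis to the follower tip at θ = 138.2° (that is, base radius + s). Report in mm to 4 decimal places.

seg 1 [0°–117.4°] uniform, h=16: full span → s += 16 → s = 16.0000
seg 2 [117.4°–143.9°] simple-harmonic, h=-7: θ=138.2° here. β=20.8, B=26.5. -7/2·(1 − cos(π·0.7849)) = -6.2309 → s = 9.7691
radial distance = base radius + s = 42 + 9.7691 = 51.7691

51.7691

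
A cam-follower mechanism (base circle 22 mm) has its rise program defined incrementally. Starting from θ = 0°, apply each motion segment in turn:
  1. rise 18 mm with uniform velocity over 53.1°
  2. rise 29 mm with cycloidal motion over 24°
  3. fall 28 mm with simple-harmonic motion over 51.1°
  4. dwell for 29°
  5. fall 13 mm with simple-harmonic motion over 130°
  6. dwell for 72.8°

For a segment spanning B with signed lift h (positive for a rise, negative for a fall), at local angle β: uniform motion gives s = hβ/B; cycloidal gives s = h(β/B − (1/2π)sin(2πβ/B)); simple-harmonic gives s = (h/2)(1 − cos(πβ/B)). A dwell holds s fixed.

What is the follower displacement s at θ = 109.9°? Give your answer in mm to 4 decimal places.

seg 1 [0°–53.1°] uniform, h=18: full span → s += 18 → s = 18.0000
seg 2 [53.1°–77.1°] cycloidal, h=29: full span → s += 29 → s = 47.0000
seg 3 [77.1°–128.2°] simple-harmonic, h=-28: θ=109.9° here. β=32.8, B=51.1. -28/2·(1 − cos(π·0.6419)) = -20.0356 → s = 26.9644

26.9644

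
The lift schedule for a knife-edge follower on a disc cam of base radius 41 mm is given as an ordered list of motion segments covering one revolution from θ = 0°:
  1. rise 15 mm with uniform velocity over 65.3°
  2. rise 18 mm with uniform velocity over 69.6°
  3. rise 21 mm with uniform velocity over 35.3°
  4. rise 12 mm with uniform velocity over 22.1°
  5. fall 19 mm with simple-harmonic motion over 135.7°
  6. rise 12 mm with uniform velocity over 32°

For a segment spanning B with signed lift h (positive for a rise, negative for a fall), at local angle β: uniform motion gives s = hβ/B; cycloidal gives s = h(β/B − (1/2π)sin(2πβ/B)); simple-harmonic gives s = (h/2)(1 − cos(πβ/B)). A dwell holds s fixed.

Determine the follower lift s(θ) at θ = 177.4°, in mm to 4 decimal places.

seg 1 [0°–65.3°] uniform, h=15: full span → s += 15 → s = 15.0000
seg 2 [65.3°–134.9°] uniform, h=18: full span → s += 18 → s = 33.0000
seg 3 [134.9°–170.2°] uniform, h=21: full span → s += 21 → s = 54.0000
seg 4 [170.2°–192.3°] uniform, h=12: θ=177.4° here. β=7.2, B=22.1. 12·7.2/22.1 = 3.9095 → s = 57.9095

57.9095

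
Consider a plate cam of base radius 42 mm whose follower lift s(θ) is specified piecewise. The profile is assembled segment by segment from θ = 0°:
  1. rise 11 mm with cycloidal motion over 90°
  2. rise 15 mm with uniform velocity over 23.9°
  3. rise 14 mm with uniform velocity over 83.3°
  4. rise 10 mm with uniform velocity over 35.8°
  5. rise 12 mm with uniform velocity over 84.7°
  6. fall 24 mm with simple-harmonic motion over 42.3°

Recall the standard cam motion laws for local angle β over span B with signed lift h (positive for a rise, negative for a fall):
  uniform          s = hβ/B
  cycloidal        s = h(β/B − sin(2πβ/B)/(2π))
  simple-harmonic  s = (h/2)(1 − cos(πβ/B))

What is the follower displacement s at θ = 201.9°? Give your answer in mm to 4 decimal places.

seg 1 [0°–90°] cycloidal, h=11: full span → s += 11 → s = 11.0000
seg 2 [90°–113.9°] uniform, h=15: full span → s += 15 → s = 26.0000
seg 3 [113.9°–197.2°] uniform, h=14: full span → s += 14 → s = 40.0000
seg 4 [197.2°–233°] uniform, h=10: θ=201.9° here. β=4.7, B=35.8. 10·4.7/35.8 = 1.3128 → s = 41.3128

41.3128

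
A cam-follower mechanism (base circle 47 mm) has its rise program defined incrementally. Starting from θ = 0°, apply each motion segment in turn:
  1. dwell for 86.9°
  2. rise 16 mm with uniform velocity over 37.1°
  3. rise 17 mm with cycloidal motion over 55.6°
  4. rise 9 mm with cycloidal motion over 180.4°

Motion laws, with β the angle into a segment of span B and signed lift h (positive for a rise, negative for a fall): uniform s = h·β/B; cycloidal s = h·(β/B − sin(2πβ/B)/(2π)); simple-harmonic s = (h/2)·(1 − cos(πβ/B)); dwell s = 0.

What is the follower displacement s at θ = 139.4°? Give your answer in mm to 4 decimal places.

seg 1 [0°–86.9°] dwell: s stays 0.0000
seg 2 [86.9°–124°] uniform, h=16: full span → s += 16 → s = 16.0000
seg 3 [124°–179.6°] cycloidal, h=17: θ=139.4° here. β=15.4, B=55.6. 17·(0.2770 − sin(2π·0.2770)/(2π)) = 2.0418 → s = 18.0418

18.0418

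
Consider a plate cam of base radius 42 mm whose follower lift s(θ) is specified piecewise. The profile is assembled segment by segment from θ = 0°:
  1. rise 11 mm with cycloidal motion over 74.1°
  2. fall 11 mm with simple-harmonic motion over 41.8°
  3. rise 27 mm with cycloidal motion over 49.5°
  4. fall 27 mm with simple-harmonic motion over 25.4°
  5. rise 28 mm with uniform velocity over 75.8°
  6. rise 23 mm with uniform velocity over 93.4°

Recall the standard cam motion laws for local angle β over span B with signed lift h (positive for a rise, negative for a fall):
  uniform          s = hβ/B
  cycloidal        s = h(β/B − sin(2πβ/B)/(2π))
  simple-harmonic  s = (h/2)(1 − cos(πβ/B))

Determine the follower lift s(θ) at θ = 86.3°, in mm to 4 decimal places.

seg 1 [0°–74.1°] cycloidal, h=11: full span → s += 11 → s = 11.0000
seg 2 [74.1°–115.9°] simple-harmonic, h=-11: θ=86.3° here. β=12.2, B=41.8. -11/2·(1 − cos(π·0.2919)) = -2.1545 → s = 8.8455

8.8455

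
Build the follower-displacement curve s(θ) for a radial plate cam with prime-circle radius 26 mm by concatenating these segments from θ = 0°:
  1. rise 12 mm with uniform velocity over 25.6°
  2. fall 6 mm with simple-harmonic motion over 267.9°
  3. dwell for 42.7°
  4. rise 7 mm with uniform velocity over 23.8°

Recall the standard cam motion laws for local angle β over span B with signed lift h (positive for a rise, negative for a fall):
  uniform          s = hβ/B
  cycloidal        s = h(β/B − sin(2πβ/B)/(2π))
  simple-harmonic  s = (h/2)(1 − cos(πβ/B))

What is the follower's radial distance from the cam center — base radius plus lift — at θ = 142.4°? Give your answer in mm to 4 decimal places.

seg 1 [0°–25.6°] uniform, h=12: full span → s += 12 → s = 12.0000
seg 2 [25.6°–293.5°] simple-harmonic, h=-6: θ=142.4° here. β=116.8, B=267.9. -6/2·(1 − cos(π·0.4360)) = -2.4007 → s = 9.5993
radial distance = base radius + s = 26 + 9.5993 = 35.5993

35.5993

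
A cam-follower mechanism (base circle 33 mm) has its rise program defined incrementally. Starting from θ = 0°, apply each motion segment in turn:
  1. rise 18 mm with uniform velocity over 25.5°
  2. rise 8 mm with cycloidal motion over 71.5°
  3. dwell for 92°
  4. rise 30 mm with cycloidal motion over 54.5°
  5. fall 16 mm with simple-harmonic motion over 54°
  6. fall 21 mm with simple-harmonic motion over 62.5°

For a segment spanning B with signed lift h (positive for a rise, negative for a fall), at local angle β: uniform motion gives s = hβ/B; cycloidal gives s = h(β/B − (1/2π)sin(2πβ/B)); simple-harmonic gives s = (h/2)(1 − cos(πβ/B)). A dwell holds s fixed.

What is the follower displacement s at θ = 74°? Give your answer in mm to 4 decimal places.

seg 1 [0°–25.5°] uniform, h=18: full span → s += 18 → s = 18.0000
seg 2 [25.5°–97°] cycloidal, h=8: θ=74° here. β=48.5, B=71.5. 8·(0.6783 − sin(2π·0.6783)/(2π)) = 6.5729 → s = 24.5729

24.5729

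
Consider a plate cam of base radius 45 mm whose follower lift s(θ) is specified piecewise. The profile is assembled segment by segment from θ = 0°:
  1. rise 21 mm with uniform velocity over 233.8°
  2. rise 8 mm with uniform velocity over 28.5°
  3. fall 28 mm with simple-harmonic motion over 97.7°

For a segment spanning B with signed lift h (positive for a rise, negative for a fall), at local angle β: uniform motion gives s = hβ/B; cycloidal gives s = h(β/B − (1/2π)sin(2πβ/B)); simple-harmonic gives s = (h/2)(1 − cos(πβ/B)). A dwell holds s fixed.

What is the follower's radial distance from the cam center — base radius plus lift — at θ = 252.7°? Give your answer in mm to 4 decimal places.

seg 1 [0°–233.8°] uniform, h=21: full span → s += 21 → s = 21.0000
seg 2 [233.8°–262.3°] uniform, h=8: θ=252.7° here. β=18.9, B=28.5. 8·18.9/28.5 = 5.3053 → s = 26.3053
radial distance = base radius + s = 45 + 26.3053 = 71.3053

71.3053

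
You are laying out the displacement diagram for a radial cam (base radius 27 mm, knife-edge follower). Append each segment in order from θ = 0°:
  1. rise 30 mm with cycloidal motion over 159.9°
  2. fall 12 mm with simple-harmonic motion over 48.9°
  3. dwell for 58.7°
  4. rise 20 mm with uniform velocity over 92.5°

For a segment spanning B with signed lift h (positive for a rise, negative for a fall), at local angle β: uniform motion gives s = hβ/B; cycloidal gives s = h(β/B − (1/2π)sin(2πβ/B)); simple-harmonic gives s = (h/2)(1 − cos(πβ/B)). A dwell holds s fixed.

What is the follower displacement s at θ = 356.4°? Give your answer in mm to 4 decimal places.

seg 1 [0°–159.9°] cycloidal, h=30: full span → s += 30 → s = 30.0000
seg 2 [159.9°–208.8°] simple-harmonic, h=-12: full span → s += -12 → s = 18.0000
seg 3 [208.8°–267.5°] dwell: s stays 18.0000
seg 4 [267.5°–360°] uniform, h=20: θ=356.4° here. β=88.9, B=92.5. 20·88.9/92.5 = 19.2216 → s = 37.2216

37.2216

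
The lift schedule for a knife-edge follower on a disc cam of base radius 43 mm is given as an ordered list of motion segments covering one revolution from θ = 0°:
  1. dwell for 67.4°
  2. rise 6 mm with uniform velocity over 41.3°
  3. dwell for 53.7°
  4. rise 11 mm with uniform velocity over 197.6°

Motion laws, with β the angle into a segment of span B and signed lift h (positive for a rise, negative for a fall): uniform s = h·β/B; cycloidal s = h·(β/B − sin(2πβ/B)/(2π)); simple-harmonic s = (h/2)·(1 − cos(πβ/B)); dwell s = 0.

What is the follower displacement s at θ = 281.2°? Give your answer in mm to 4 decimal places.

seg 1 [0°–67.4°] dwell: s stays 0.0000
seg 2 [67.4°–108.7°] uniform, h=6: full span → s += 6 → s = 6.0000
seg 3 [108.7°–162.4°] dwell: s stays 6.0000
seg 4 [162.4°–360°] uniform, h=11: θ=281.2° here. β=118.8, B=197.6. 11·118.8/197.6 = 6.6134 → s = 12.6134

12.6134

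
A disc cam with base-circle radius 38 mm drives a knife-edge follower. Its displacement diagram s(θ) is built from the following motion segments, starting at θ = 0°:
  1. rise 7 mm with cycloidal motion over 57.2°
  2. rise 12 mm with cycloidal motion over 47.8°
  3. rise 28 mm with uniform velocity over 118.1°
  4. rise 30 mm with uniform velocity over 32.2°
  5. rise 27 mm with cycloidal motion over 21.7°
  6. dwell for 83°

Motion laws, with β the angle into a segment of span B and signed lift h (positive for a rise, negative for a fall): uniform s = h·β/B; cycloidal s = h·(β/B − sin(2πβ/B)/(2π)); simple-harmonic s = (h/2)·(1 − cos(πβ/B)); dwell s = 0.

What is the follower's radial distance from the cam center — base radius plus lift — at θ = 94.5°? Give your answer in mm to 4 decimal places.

seg 1 [0°–57.2°] cycloidal, h=7: full span → s += 7 → s = 7.0000
seg 2 [57.2°–105°] cycloidal, h=12: θ=94.5° here. β=37.3, B=47.8. 12·(0.7803 − sin(2π·0.7803)/(2π)) = 11.2393 → s = 18.2393
radial distance = base radius + s = 38 + 18.2393 = 56.2393

56.2393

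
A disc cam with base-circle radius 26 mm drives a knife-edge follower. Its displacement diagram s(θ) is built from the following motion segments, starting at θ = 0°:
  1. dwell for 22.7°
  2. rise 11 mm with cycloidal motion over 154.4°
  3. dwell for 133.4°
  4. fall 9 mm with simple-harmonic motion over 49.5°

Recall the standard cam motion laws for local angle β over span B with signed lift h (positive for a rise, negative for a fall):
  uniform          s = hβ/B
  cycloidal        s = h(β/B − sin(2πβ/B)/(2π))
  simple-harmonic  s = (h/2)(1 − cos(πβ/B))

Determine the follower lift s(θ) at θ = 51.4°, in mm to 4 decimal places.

seg 1 [0°–22.7°] dwell: s stays 0.0000
seg 2 [22.7°–177.1°] cycloidal, h=11: θ=51.4° here. β=28.7, B=154.4. 11·(0.1859 − sin(2π·0.1859)/(2π)) = 0.4341 → s = 0.4341

0.4341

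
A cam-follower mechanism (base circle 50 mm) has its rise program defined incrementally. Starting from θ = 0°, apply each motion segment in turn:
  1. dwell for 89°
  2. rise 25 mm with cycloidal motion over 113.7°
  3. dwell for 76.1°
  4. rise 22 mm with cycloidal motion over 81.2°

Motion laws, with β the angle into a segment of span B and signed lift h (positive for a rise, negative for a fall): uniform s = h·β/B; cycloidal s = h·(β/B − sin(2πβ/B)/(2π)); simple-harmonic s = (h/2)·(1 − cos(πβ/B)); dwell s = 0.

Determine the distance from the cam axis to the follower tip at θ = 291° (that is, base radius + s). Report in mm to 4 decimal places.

seg 1 [0°–89°] dwell: s stays 0.0000
seg 2 [89°–202.7°] cycloidal, h=25: full span → s += 25 → s = 25.0000
seg 3 [202.7°–278.8°] dwell: s stays 25.0000
seg 4 [278.8°–360°] cycloidal, h=22: θ=291° here. β=12.2, B=81.2. 22·(0.1502 − sin(2π·0.1502)/(2π)) = 0.4695 → s = 25.4695
radial distance = base radius + s = 50 + 25.4695 = 75.4695

75.4695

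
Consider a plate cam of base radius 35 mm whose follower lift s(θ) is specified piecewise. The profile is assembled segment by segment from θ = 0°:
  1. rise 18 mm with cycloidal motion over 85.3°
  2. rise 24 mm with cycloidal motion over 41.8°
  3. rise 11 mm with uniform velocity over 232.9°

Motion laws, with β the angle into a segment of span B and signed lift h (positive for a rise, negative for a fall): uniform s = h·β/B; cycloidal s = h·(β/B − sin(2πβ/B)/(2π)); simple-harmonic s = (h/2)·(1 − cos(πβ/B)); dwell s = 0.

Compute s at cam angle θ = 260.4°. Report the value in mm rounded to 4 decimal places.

seg 1 [0°–85.3°] cycloidal, h=18: full span → s += 18 → s = 18.0000
seg 2 [85.3°–127.1°] cycloidal, h=24: full span → s += 24 → s = 42.0000
seg 3 [127.1°–360°] uniform, h=11: θ=260.4° here. β=133.3, B=232.9. 11·133.3/232.9 = 6.2958 → s = 48.2958

48.2958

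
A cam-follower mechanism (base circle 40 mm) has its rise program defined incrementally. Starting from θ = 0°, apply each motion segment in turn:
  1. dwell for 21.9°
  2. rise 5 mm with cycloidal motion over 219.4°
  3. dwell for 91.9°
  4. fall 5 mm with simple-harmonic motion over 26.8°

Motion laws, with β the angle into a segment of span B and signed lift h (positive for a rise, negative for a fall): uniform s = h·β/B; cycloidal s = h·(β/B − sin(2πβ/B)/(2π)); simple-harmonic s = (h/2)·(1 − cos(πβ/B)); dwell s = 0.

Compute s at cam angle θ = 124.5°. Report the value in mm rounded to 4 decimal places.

seg 1 [0°–21.9°] dwell: s stays 0.0000
seg 2 [21.9°–241.3°] cycloidal, h=5: θ=124.5° here. β=102.6, B=219.4. 5·(0.4676 − sin(2π·0.4676)/(2π)) = 2.1775 → s = 2.1775

2.1775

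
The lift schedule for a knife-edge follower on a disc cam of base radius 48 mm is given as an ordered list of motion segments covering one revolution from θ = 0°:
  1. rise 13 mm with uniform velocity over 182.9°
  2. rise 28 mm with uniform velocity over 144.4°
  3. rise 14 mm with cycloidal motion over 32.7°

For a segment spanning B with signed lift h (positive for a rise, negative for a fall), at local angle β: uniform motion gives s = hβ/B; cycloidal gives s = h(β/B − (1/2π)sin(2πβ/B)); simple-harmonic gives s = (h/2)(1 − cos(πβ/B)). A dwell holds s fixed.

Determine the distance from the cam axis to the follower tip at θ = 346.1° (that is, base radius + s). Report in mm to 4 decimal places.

seg 1 [0°–182.9°] uniform, h=13: full span → s += 13 → s = 13.0000
seg 2 [182.9°–327.3°] uniform, h=28: full span → s += 28 → s = 41.0000
seg 3 [327.3°–360°] cycloidal, h=14: θ=346.1° here. β=18.8, B=32.7. 14·(0.5749 − sin(2π·0.5749)/(2π)) = 9.0595 → s = 50.0595
radial distance = base radius + s = 48 + 50.0595 = 98.0595

98.0595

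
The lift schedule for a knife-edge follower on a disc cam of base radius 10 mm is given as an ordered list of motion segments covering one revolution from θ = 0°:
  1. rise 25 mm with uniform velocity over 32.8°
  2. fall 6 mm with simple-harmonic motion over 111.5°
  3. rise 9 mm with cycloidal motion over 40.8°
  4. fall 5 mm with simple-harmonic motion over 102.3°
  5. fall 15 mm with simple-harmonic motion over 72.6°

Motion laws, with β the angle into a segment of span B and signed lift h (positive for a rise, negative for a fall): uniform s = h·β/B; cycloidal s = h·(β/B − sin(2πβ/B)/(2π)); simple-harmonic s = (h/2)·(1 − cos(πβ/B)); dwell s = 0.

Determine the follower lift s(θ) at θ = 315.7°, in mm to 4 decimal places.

seg 1 [0°–32.8°] uniform, h=25: full span → s += 25 → s = 25.0000
seg 2 [32.8°–144.3°] simple-harmonic, h=-6: full span → s += -6 → s = 19.0000
seg 3 [144.3°–185.1°] cycloidal, h=9: full span → s += 9 → s = 28.0000
seg 4 [185.1°–287.4°] simple-harmonic, h=-5: full span → s += -5 → s = 23.0000
seg 5 [287.4°–360°] simple-harmonic, h=-15: θ=315.7° here. β=28.3, B=72.6. -15/2·(1 − cos(π·0.3898)) = -4.9552 → s = 18.0448

18.0448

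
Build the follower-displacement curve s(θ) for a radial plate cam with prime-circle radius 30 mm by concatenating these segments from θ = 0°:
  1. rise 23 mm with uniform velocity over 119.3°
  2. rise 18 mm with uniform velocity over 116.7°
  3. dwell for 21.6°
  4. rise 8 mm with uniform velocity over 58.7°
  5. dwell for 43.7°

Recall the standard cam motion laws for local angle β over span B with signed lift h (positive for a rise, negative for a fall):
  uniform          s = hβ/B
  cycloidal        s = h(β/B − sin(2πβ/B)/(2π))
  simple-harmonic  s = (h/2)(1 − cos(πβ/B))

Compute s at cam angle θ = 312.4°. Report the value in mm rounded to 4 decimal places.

seg 1 [0°–119.3°] uniform, h=23: full span → s += 23 → s = 23.0000
seg 2 [119.3°–236°] uniform, h=18: full span → s += 18 → s = 41.0000
seg 3 [236°–257.6°] dwell: s stays 41.0000
seg 4 [257.6°–316.3°] uniform, h=8: θ=312.4° here. β=54.8, B=58.7. 8·54.8/58.7 = 7.4685 → s = 48.4685

48.4685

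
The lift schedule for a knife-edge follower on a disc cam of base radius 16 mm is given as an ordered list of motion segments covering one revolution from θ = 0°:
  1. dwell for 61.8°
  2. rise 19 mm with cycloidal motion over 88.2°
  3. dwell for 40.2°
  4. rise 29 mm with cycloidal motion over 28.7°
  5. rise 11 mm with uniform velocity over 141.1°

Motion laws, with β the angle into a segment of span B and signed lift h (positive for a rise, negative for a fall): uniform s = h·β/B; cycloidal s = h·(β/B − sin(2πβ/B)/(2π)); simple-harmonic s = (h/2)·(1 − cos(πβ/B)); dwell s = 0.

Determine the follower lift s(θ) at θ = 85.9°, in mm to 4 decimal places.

seg 1 [0°–61.8°] dwell: s stays 0.0000
seg 2 [61.8°–150°] cycloidal, h=19: θ=85.9° here. β=24.1, B=88.2. 19·(0.2732 − sin(2π·0.2732)/(2π)) = 2.1999 → s = 2.1999

2.1999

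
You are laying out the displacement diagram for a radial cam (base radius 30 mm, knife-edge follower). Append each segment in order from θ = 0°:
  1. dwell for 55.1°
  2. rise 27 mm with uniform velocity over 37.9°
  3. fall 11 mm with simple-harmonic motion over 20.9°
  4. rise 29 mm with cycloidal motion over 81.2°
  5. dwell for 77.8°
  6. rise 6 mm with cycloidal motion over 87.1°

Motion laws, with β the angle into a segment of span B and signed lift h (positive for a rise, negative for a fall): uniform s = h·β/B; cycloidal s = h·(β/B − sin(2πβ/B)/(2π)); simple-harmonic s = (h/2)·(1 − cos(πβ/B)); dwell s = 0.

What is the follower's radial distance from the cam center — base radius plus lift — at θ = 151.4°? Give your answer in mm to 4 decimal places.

seg 1 [0°–55.1°] dwell: s stays 0.0000
seg 2 [55.1°–93°] uniform, h=27: full span → s += 27 → s = 27.0000
seg 3 [93°–113.9°] simple-harmonic, h=-11: full span → s += -11 → s = 16.0000
seg 4 [113.9°–195.1°] cycloidal, h=29: θ=151.4° here. β=37.5, B=81.2. 29·(0.4618 − sin(2π·0.4618)/(2π)) = 12.2963 → s = 28.2963
radial distance = base radius + s = 30 + 28.2963 = 58.2963

58.2963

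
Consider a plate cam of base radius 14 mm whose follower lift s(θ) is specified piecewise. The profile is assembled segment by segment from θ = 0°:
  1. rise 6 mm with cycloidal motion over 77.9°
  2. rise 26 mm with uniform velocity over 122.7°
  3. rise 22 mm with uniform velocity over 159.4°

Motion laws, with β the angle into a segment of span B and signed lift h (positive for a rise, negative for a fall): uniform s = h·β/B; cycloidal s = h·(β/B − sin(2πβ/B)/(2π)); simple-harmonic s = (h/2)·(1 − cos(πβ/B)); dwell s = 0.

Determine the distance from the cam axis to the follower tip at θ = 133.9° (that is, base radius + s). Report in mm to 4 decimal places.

seg 1 [0°–77.9°] cycloidal, h=6: full span → s += 6 → s = 6.0000
seg 2 [77.9°–200.6°] uniform, h=26: θ=133.9° here. β=56, B=122.7. 26·56/122.7 = 11.8663 → s = 17.8663
radial distance = base radius + s = 14 + 17.8663 = 31.8663

31.8663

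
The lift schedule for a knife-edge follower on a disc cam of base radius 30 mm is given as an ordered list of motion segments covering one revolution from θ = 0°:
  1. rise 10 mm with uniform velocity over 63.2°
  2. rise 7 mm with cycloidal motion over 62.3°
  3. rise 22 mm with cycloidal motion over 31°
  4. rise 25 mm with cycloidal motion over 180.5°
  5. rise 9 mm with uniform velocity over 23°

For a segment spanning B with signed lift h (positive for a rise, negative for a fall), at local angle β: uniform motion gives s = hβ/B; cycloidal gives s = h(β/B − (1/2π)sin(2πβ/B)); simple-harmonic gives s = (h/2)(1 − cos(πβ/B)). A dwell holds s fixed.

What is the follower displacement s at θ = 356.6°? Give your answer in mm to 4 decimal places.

seg 1 [0°–63.2°] uniform, h=10: full span → s += 10 → s = 10.0000
seg 2 [63.2°–125.5°] cycloidal, h=7: full span → s += 7 → s = 17.0000
seg 3 [125.5°–156.5°] cycloidal, h=22: full span → s += 22 → s = 39.0000
seg 4 [156.5°–337°] cycloidal, h=25: full span → s += 25 → s = 64.0000
seg 5 [337°–360°] uniform, h=9: θ=356.6° here. β=19.6, B=23. 9·19.6/23 = 7.6696 → s = 71.6696

71.6696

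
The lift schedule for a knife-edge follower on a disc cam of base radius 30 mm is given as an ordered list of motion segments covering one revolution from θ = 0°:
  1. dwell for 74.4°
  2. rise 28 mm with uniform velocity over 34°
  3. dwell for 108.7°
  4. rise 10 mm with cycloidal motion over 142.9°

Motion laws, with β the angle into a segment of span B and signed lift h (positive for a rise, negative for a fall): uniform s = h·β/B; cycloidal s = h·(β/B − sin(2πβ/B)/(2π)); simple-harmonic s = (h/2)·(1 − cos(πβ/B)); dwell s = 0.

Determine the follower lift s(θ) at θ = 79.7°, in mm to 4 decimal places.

seg 1 [0°–74.4°] dwell: s stays 0.0000
seg 2 [74.4°–108.4°] uniform, h=28: θ=79.7° here. β=5.3, B=34. 28·5.3/34 = 4.3647 → s = 4.3647

4.3647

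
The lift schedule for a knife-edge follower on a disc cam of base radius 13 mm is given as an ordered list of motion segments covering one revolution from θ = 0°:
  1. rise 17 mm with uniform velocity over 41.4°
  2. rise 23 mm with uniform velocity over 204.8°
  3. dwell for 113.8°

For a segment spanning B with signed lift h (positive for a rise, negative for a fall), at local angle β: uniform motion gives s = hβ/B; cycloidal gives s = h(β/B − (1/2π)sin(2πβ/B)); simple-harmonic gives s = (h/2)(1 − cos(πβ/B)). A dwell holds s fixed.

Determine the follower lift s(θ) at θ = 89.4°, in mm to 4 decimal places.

seg 1 [0°–41.4°] uniform, h=17: full span → s += 17 → s = 17.0000
seg 2 [41.4°–246.2°] uniform, h=23: θ=89.4° here. β=48, B=204.8. 23·48/204.8 = 5.3906 → s = 22.3906

22.3906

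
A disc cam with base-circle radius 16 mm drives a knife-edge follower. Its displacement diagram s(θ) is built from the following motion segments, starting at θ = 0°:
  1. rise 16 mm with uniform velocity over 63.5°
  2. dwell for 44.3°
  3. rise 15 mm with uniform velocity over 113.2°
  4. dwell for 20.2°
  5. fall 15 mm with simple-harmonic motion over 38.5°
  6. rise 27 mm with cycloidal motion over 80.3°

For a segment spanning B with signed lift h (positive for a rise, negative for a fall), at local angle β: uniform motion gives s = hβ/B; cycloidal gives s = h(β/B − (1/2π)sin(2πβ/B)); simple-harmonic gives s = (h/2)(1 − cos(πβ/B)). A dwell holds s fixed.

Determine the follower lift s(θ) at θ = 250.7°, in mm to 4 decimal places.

seg 1 [0°–63.5°] uniform, h=16: full span → s += 16 → s = 16.0000
seg 2 [63.5°–107.8°] dwell: s stays 16.0000
seg 3 [107.8°–221°] uniform, h=15: full span → s += 15 → s = 31.0000
seg 4 [221°–241.2°] dwell: s stays 31.0000
seg 5 [241.2°–279.7°] simple-harmonic, h=-15: θ=250.7° here. β=9.5, B=38.5. -15/2·(1 − cos(π·0.2468)) = -2.1429 → s = 28.8571

28.8571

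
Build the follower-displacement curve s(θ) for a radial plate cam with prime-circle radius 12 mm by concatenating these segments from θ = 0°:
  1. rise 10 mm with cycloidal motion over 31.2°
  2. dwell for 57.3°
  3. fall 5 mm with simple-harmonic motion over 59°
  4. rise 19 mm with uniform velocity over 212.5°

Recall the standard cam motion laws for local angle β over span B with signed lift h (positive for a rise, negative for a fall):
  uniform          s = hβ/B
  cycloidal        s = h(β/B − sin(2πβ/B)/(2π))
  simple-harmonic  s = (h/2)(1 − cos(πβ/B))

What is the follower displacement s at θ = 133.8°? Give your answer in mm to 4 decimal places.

seg 1 [0°–31.2°] cycloidal, h=10: full span → s += 10 → s = 10.0000
seg 2 [31.2°–88.5°] dwell: s stays 10.0000
seg 3 [88.5°–147.5°] simple-harmonic, h=-5: θ=133.8° here. β=45.3, B=59. -5/2·(1 − cos(π·0.7678)) = -4.3638 → s = 5.6362

5.6362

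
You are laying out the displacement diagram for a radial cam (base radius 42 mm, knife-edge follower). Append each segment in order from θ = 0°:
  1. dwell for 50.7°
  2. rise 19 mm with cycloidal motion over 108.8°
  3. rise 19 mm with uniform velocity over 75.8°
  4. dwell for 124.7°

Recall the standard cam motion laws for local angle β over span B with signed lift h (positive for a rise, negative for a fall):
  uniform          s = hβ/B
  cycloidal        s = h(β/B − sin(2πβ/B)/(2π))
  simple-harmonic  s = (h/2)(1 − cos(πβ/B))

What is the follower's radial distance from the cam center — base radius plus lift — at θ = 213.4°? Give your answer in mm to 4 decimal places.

seg 1 [0°–50.7°] dwell: s stays 0.0000
seg 2 [50.7°–159.5°] cycloidal, h=19: full span → s += 19 → s = 19.0000
seg 3 [159.5°–235.3°] uniform, h=19: θ=213.4° here. β=53.9, B=75.8. 19·53.9/75.8 = 13.5106 → s = 32.5106
radial distance = base radius + s = 42 + 32.5106 = 74.5106

74.5106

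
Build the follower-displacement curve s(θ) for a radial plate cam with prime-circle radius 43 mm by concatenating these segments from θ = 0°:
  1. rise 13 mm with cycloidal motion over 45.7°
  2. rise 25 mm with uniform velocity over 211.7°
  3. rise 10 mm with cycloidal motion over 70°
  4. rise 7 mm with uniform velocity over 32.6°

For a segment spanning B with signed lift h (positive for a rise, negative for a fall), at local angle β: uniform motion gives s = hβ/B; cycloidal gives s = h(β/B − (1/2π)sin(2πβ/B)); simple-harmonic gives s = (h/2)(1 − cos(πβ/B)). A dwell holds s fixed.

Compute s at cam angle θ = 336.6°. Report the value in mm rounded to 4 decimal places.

seg 1 [0°–45.7°] cycloidal, h=13: full span → s += 13 → s = 13.0000
seg 2 [45.7°–257.4°] uniform, h=25: full span → s += 25 → s = 38.0000
seg 3 [257.4°–327.4°] cycloidal, h=10: full span → s += 10 → s = 48.0000
seg 4 [327.4°–360°] uniform, h=7: θ=336.6° here. β=9.2, B=32.6. 7·9.2/32.6 = 1.9755 → s = 49.9755

49.9755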